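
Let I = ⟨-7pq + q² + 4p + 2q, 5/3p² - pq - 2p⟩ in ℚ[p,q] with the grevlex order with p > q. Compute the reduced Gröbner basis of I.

f_1 = -7pq + q² + 4p + 2q, LT = pq.
f_2 = 5/3p² - pq - 2p, LT = p².

S(f_1,f_2): lcm = p²q. S = 16/35pq² - 4/7p² + 32/35pq.
  leading term pq²: subtract (-16/245q)·f_1 from 16/35pq² - 4/7p² + 32/35pq → 16/245q³ - 4/7p² + 288/245pq + 32/245q²
  leading term q³: no divisor's leading term divides it; move 16/245q³ to the remainder.
  leading term p²: subtract (-12/35)·f_2 from -4/7p² + 288/245pq + 32/245q² → 204/245pq + 32/245q² - 24/35p
  leading term pq: subtract (-204/1715)·f_1 from 204/245pq + 32/245q² - 24/35p → 428/1715q² - 72/343p + 408/1715q
  leading term q²: no divisor's leading term divides it; move 428/1715q² to the remainder.
  leading term p: no divisor's leading term divides it; move -72/343p to the remainder.
  leading term q: no divisor's leading term divides it; move 408/1715q to the remainder.
  remainder 16/245q³ + 428/1715q² - 72/343p + 408/1715q ≠ 0; add g_3 = 16/245q³ + 428/1715q² - 72/343p + 408/1715q to the basis.

The other S-polynomials (S(f_1,g_3), S(f_2,g_3)) all reduce to 0 modulo the current basis, so we have a Gröbner basis.

G = {q³ + 107/28q² - 45/14p + 51/14q, p² - 3/35q² - 54/35p - 6/35q, pq - 1/7q² - 4/7p - 2/7q}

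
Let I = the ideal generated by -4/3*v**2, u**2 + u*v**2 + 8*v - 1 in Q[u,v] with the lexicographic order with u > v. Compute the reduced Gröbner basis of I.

f_1 = -4/3*v**2, LT = v**2.
f_2 = u**2 + u*v**2 + 8*v - 1, LT = u**2.

S(f_1,f_2): leading monomials are coprime, so the S-polynomial reduces to 0 (Buchberger's first criterion).
Every S-polynomial of the final basis reduces to 0, so we have a Gröbner basis.

G = {u**2 + 8*v - 1, v**2}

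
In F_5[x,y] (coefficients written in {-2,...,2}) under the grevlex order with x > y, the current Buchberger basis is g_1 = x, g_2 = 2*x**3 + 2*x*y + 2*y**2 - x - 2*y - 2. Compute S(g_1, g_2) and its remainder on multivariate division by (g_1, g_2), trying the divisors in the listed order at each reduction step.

lcm(LM(g_1), LM(g_2)) = x**3.
S = (lcm/LT(g_1))·g_1 − (lcm/LT(g_2))·g_2 = -x*y - y**2 - 2*x + y + 1.
Reduce S modulo (g_1, g_2) in that order:
  leading term x*y: subtract (-y)·g_1 from -x*y - y**2 - 2*x + y + 1 → -y**2 - 2*x + y + 1
  leading term y**2: no divisor's leading term divides it; move -y**2 to the remainder.
  leading term x: subtract (-2)·g_1 from -2*x + y + 1 → y + 1
  leading term y: no divisor's leading term divides it; move y to the remainder.
  leading term 1: no divisor's leading term divides it; move 1 to the remainder.
The remainder -y**2 + y + 1 is nonzero, so it would be added as the next basis element.

S(g_1, g_2) = -x*y - y**2 - 2*x + y + 1; remainder on division = -y**2 + y + 1.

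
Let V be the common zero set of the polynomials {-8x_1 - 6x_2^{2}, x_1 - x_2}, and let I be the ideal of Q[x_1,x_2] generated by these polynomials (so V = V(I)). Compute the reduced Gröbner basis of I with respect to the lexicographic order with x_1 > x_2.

G = {x_1 - x_2, x_2^{2} + \tfrac{4}{3}x_2}

f_1 = -8x_1 - 6x_2^{2}, LT = x_1.
f_2 = x_1 - x_2, LT = x_1.

S(f_1,f_2): lcm = x_1. S = \tfrac{3}{4}x_2^{2} + x_2.
  leading term x_2^{2}: no divisor's leading term divides it; move \tfrac{3}{4}x_2^{2} to the remainder.
  leading term x_2: no divisor's leading term divides it; move x_2 to the remainder.
  remainder \tfrac{3}{4}x_2^{2} + x_2 ≠ 0; add g_3 = \tfrac{3}{4}x_2^{2} + x_2 to the basis.

S(f_1,g_3): leading monomials are coprime, so the S-polynomial reduces to 0 (Buchberger's first criterion).
S(f_2,g_3): leading monomials are coprime, so the S-polynomial reduces to 0 (Buchberger's first criterion).
Every S-polynomial of the final basis reduces to 0, so we have a Gröbner basis.
Inter-reduce: drop elements whose leading term is divisible by another's, tail-reduce, and make monic.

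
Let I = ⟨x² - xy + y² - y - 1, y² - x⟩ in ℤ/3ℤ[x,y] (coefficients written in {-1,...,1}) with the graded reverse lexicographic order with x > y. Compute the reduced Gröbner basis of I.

The reduced Gröbner basis is the canonical form of the ideal for this ordering.

f_1 = x² - xy + y² - y - 1, LT = x².
f_2 = y² - x, LT = y².

The S-polynomials (S(f_1,f_2)) all reduce to 0 modulo the current basis, so we have a Gröbner basis.

G = {x² - xy + x - y - 1, y² - x}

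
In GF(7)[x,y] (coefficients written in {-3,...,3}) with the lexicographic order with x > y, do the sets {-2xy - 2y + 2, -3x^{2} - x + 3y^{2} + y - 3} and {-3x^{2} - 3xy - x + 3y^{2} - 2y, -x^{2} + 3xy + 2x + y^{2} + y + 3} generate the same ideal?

For a fixed monomial order, each ideal has a unique reduced Gröbner basis; comparing bases decides equality.
Buchberger on the first generating set:
f_1 = -2xy - 2y + 2, LT = xy.
f_2 = -3x^{2} - x + 3y^{2} + y - 3, LT = x^{2}.

S(f_1,f_2): lcm = x^{2}y. S = 3xy - x + y^{3} - 2y^{2} - y.
  leading term xy: subtract (2)·f_1 from 3xy - x + y^{3} - 2y^{2} - y → -x + y^{3} - 2y^{2} + 3y + 3
  leading term x: no divisor's leading term divides it; move -x to the remainder.
  leading term y^{3}: no divisor's leading term divides it; move y^{3} to the remainder.
  leading term y^{2}: no divisor's leading term divides it; move -2y^{2} to the remainder.
  leading term y: no divisor's leading term divides it; move 3y to the remainder.
  leading term 1: no divisor's leading term divides it; move 3 to the remainder.
  remainder -x + y^{3} - 2y^{2} + 3y + 3 ≠ 0; add g_3 = -x + y^{3} - 2y^{2} + 3y + 3 to the basis.

S(f_1,g_3): lcm = xy. S = y^{4} - 2y^{3} + 3y^{2} - 3y - 1.
  leading term y^{4}: no divisor's leading term divides it; move y^{4} to the remainder.
  leading term y^{3}: no divisor's leading term divides it; move -2y^{3} to the remainder.
  leading term y^{2}: no divisor's leading term divides it; move 3y^{2} to the remainder.
  leading term y: no divisor's leading term divides it; move -3y to the remainder.
  leading term 1: no divisor's leading term divides it; move -1 to the remainder.
  remainder y^{4} - 2y^{3} + 3y^{2} - 3y - 1 ≠ 0; add g_4 = y^{4} - 2y^{3} + 3y^{2} - 3y - 1 to the basis.

S(f_2,g_3): lcm = x^{2}. S = xy^{3} - 2xy^{2} + 3xy + x - y^{2} + 2y + 1.
  leading term xy^{3}: subtract (3y^{2})·f_1 from xy^{3} - 2xy^{2} + 3xy + x - y^{2} + 2y + 1 → -2xy^{2} + 3xy + x - y^{3} + 2y + 1
  leading term xy^{2}: subtract (y)·f_1 from -2xy^{2} + 3xy + x - y^{3} + 2y + 1 → 3xy + x - y^{3} + 2y^{2} + 1
  leading term xy: subtract (2)·f_1 from 3xy + x - y^{3} + 2y^{2} + 1 → x - y^{3} + 2y^{2} - 3y - 3
  leading term x: subtract (-1)·g_3 from x - y^{3} + 2y^{2} - 3y - 3 → 0
  remainder 0.

S(f_1,g_4): lcm = xy^{4}. S = 2xy^{3} - 3xy^{2} + 3xy + x + y^{4} - y^{3}.
  leading term xy^{3}: subtract (-y^{2})·f_1 from 2xy^{3} - 3xy^{2} + 3xy + x + y^{4} - y^{3} → -3xy^{2} + 3xy + x + y^{4} - 3y^{3} + 2y^{2}
  leading term xy^{2}: subtract (-2y)·f_1 from -3xy^{2} + 3xy + x + y^{4} - 3y^{3} + 2y^{2} → 3xy + x + y^{4} - 3y^{3} - 2y^{2} - 3y
  leading term xy: subtract (2)·f_1 from 3xy + x + y^{4} - 3y^{3} - 2y^{2} - 3y → x + y^{4} - 3y^{3} - 2y^{2} + y + 3
  leading term x: subtract (-1)·g_3 from x + y^{4} - 3y^{3} - 2y^{2} + y + 3 → y^{4} - 2y^{3} + 3y^{2} - 3y - 1
  leading term y^{4}: subtract (1)·g_4 from y^{4} - 2y^{3} + 3y^{2} - 3y - 1 → 0
  remainder 0.

S(f_2,g_4): leading monomials are coprime, so the S-polynomial reduces to 0 (Buchberger's first criterion).
S(g_3,g_4): leading monomials are coprime, so the S-polynomial reduces to 0 (Buchberger's first criterion).
Every S-polynomial of the final basis reduces to 0, so we have a Gröbner basis.
Inter-reduce: drop elements whose leading term is divisible by another's, tail-reduce, and make monic.
Reduced Gröbner basis: {x - y^{3} + 2y^{2} - 3y - 3, y^{4} - 2y^{3} + 3y^{2} - 3y - 1}.

Buchberger on the second generating set:
h_1 = -3x^{2} - 3xy - x + 3y^{2} - 2y, LT = x^{2}.
h_2 = -x^{2} + 3xy + 2x + y^{2} + y + 3, LT = x^{2}.

S(h_1,h_2): lcm = x^{2}. S = -3xy - 3y + 3.
  leading term xy: no divisor's leading term divides it; move -3xy to the remainder.
  leading term y: no divisor's leading term divides it; move -3y to the remainder.
  leading term 1: no divisor's leading term divides it; move 3 to the remainder.
  remainder -3xy - 3y + 3 ≠ 0; add k_3 = -3xy - 3y + 3 to the basis.

S(h_1,k_3): lcm = x^{2}y. S = xy^{2} - 3xy + x - y^{3} + 3y^{2}.
  leading term xy^{2}: subtract (2y)·k_3 from xy^{2} - 3xy + x - y^{3} + 3y^{2} → -3xy + x - y^{3} + 2y^{2} + y
  leading term xy: subtract (1)·k_3 from -3xy + x - y^{3} + 2y^{2} + y → x - y^{3} + 2y^{2} - 3y - 3
  leading term x: no divisor's leading term divides it; move x to the remainder.
  leading term y^{3}: no divisor's leading term divides it; move -y^{3} to the remainder.
  leading term y^{2}: no divisor's leading term divides it; move 2y^{2} to the remainder.
  leading term y: no divisor's leading term divides it; move -3y to the remainder.
  leading term 1: no divisor's leading term divides it; move -3 to the remainder.
  remainder x - y^{3} + 2y^{2} - 3y - 3 ≠ 0; add k_4 = x - y^{3} + 2y^{2} - 3y - 3 to the basis.

S(h_2,k_3): lcm = x^{2}y. S = -3xy^{2} - 3xy + x - y^{3} - y^{2} - 3y.
  leading term xy^{2}: subtract (y)·k_3 from -3xy^{2} - 3xy + x - y^{3} - y^{2} - 3y → -3xy + x - y^{3} + 2y^{2} + y
  leading term xy: subtract (1)·k_3 from -3xy + x - y^{3} + 2y^{2} + y → x - y^{3} + 2y^{2} - 3y - 3
  leading term x: subtract (1)·k_4 from x - y^{3} + 2y^{2} - 3y - 3 → 0
  remainder 0.

S(h_1,k_4): lcm = x^{2}. S = xy^{3} - 2xy^{2} - 3xy + x - y^{2} + 3y.
  leading term xy^{3}: subtract (2y^{2})·k_3 from xy^{3} - 2xy^{2} - 3xy + x - y^{2} + 3y → -2xy^{2} - 3xy + x - y^{3} + 3y
  leading term xy^{2}: subtract (3y)·k_3 from -2xy^{2} - 3xy + x - y^{3} + 3y → -3xy + x - y^{3} + 2y^{2} + y
  leading term xy: subtract (1)·k_3 from -3xy + x - y^{3} + 2y^{2} + y → x - y^{3} + 2y^{2} - 3y - 3
  leading term x: subtract (1)·k_4 from x - y^{3} + 2y^{2} - 3y - 3 → 0
  remainder 0.

S(h_2,k_4): lcm = x^{2}. S = xy^{3} - 2xy^{2} + x - y^{2} - y - 3.
  leading term xy^{3}: subtract (2y^{2})·k_3 from xy^{3} - 2xy^{2} + x - y^{2} - y - 3 → -2xy^{2} + x - y^{3} - y - 3
  leading term xy^{2}: subtract (3y)·k_3 from -2xy^{2} + x - y^{3} - y - 3 → x - y^{3} + 2y^{2} - 3y - 3
  leading term x: subtract (1)·k_4 from x - y^{3} + 2y^{2} - 3y - 3 → 0
  remainder 0.

S(k_3,k_4): lcm = xy. S = y^{4} - 2y^{3} + 3y^{2} - 3y - 1.
  leading term y^{4}: no divisor's leading term divides it; move y^{4} to the remainder.
  leading term y^{3}: no divisor's leading term divides it; move -2y^{3} to the remainder.
  leading term y^{2}: no divisor's leading term divides it; move 3y^{2} to the remainder.
  leading term y: no divisor's leading term divides it; move -3y to the remainder.
  leading term 1: no divisor's leading term divides it; move -1 to the remainder.
  remainder y^{4} - 2y^{3} + 3y^{2} - 3y - 1 ≠ 0; add k_5 = y^{4} - 2y^{3} + 3y^{2} - 3y - 1 to the basis.

S(h_1,k_5): leading monomials are coprime, so the S-polynomial reduces to 0 (Buchberger's first criterion).
S(h_2,k_5): leading monomials are coprime, so the S-polynomial reduces to 0 (Buchberger's first criterion).
S(k_3,k_5): lcm = xy^{4}. S = 2xy^{3} - 3xy^{2} + 3xy + x + y^{4} - y^{3}.
  leading term xy^{3}: subtract (-3y^{2})·k_3 from 2xy^{3} - 3xy^{2} + 3xy + x + y^{4} - y^{3} → -3xy^{2} + 3xy + x + y^{4} - 3y^{3} + 2y^{2}
  leading term xy^{2}: subtract (y)·k_3 from -3xy^{2} + 3xy + x + y^{4} - 3y^{3} + 2y^{2} → 3xy + x + y^{4} - 3y^{3} - 2y^{2} - 3y
  leading term xy: subtract (-1)·k_3 from 3xy + x + y^{4} - 3y^{3} - 2y^{2} - 3y → x + y^{4} - 3y^{3} - 2y^{2} + y + 3
  leading term x: subtract (1)·k_4 from x + y^{4} - 3y^{3} - 2y^{2} + y + 3 → y^{4} - 2y^{3} + 3y^{2} - 3y - 1
  leading term y^{4}: subtract (1)·k_5 from y^{4} - 2y^{3} + 3y^{2} - 3y - 1 → 0
  remainder 0.

S(k_4,k_5): leading monomials are coprime, so the S-polynomial reduces to 0 (Buchberger's first criterion).
Every S-polynomial of the final basis reduces to 0, so we have a Gröbner basis.
Inter-reduce: drop elements whose leading term is divisible by another's, tail-reduce, and make monic.
Reduced Gröbner basis: {x - y^{3} + 2y^{2} - 3y - 3, y^{4} - 2y^{3} + 3y^{2} - 3y - 1}.

Same reduced basis, so the two generating sets span the same ideal.

Yes, the ideals are equal.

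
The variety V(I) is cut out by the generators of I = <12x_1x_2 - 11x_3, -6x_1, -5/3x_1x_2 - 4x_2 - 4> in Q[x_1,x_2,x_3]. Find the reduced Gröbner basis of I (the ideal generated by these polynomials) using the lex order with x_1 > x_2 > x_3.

G = {x_1, x_2 + 1, x_3}

f_1 = 12x_1x_2 - 11x_3, LT = x_1x_2.
f_2 = -6x_1, LT = x_1.
f_3 = -5/3x_1x_2 - 4x_2 - 4, LT = x_1x_2.

S(f_1,f_2): lcm = x_1x_2. S = -11/12x_3.
  leading term x_3: no divisor's leading term divides it; move -11/12x_3 to the remainder.
  remainder -11/12x_3 ≠ 0; add g_4 = -11/12x_3 to the basis.

S(f_1,f_3): lcm = x_1x_2. S = -12/5x_2 - 11/12x_3 - 12/5.
  leading term x_2: no divisor's leading term divides it; move -12/5x_2 to the remainder.
  leading term x_3: subtract (1)·g_4 from -11/12x_3 - 12/5 → -12/5
  leading term 1: no divisor's leading term divides it; move -12/5 to the remainder.
  remainder -12/5x_2 - 12/5 ≠ 0; add g_5 = -12/5x_2 - 12/5 to the basis.

The other S-polynomials (S(f_2,f_3), S(f_1,g_4), S(f_2,g_4), S(f_3,g_4), S(f_1,g_5), S(f_2,g_5), S(f_3,g_5), S(g_4,g_5)) all reduce to 0 modulo the current basis, so we have a Gröbner basis.
Inter-reduce: drop elements whose leading term is divisible by another's, tail-reduce, and make monic.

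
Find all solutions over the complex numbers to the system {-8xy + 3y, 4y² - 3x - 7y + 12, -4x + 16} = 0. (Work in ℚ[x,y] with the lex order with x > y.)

Compute a lex Gröbner basis by Buchberger's algorithm.
f_1 = -8xy + 3y, LT = xy.
f_2 = -3x + 4y² - 7y + 12, LT = x.
f_3 = -4x + 16, LT = x.

S(f_1,f_2): lcm = xy. S = 4/3y³ - 7/3y² + 29/8y.
  reduce S modulo (f_1, f_2, f_3):
  remainder 4/3y³ - 7/3y² + 29/8y ≠ 0; add h_4 = 4/3y³ - 7/3y² + 29/8y to the basis.

S(f_1,f_3): lcm = xy. S = 29/8y.
  reduce S modulo (f_1, f_2, f_3, h_4):
  remainder 29/8y ≠ 0; add h_5 = 29/8y to the basis.

The other S-polynomials (S(f_2,f_3), S(f_1,h_4), S(f_2,h_4), S(f_3,h_4), S(f_1,h_5), S(f_2,h_5), S(f_3,h_5), S(h_4,h_5)) all reduce to 0 modulo the current basis, so we have a Gröbner basis.
Inter-reduce: drop elements whose leading term is divisible by another's, tail-reduce, and make monic.
Reduced Gröbner basis: {x - 4, y}.

Elimination: the polynomial y lies in the elimination ideal for y, so y ∈ {0}. For each such y, the remaining basis elements (now univariate) give the rest of the solution.
  y = 0: the earlier basis element becomes x - 4 = 0, giving x = 4 — point (4, 0).
A lex Gröbner basis triangularizes the system, enabling back-substitution.

{(4, 0)}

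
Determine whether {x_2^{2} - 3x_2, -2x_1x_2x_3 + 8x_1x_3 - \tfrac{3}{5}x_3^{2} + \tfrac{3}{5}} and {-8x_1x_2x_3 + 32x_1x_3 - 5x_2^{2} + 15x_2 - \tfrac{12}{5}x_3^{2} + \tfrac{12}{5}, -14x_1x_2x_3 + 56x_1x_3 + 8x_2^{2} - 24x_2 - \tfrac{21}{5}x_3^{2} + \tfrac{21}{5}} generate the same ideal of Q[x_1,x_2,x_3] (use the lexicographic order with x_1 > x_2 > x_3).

For a fixed monomial order, each ideal has a unique reduced Gröbner basis; comparing bases decides equality.
Buchberger on the first generating set:
f_1 = x_2^{2} - 3x_2, LT = x_2^{2}.
f_2 = -2x_1x_2x_3 + 8x_1x_3 - \tfrac{3}{5}x_3^{2} + \tfrac{3}{5}, LT = x_1x_2x_3.

S(f_1,f_2): lcm = x_1x_2^{2}x_3. S = x_1x_2x_3 - \tfrac{3}{10}x_2x_3^{2} + \tfrac{3}{10}x_2.
  reduce S modulo (f_1, f_2):
  remainder 4x_1x_3 - \tfrac{3}{10}x_2x_3^{2} + \tfrac{3}{10}x_2 - \tfrac{3}{10}x_3^{2} + \tfrac{3}{10} ≠ 0; add g_3 = 4x_1x_3 - \tfrac{3}{10}x_2x_3^{2} + \tfrac{3}{10}x_2 - \tfrac{3}{10}x_3^{2} + \tfrac{3}{10} to the basis.

The other S-polynomials (S(f_1,g_3), S(f_2,g_3)) all reduce to 0 modulo the current basis, so we have a Gröbner basis.
Inter-reduce: drop elements whose leading term is divisible by another's, tail-reduce, and make monic.
Reduced Gröbner basis: {x_1x_3 - \tfrac{3}{40}x_2x_3^{2} + \tfrac{3}{40}x_2 - \tfrac{3}{40}x_3^{2} + \tfrac{3}{40}, x_2^{2} - 3x_2}.

Buchberger on the second generating set:
h_1 = -8x_1x_2x_3 + 32x_1x_3 - 5x_2^{2} + 15x_2 - \tfrac{12}{5}x_3^{2} + \tfrac{12}{5}, LT = x_1x_2x_3.
h_2 = -14x_1x_2x_3 + 56x_1x_3 + 8x_2^{2} - 24x_2 - \tfrac{21}{5}x_3^{2} + \tfrac{21}{5}, LT = x_1x_2x_3.

S(h_1,h_2): lcm = x_1x_2x_3. S = \tfrac{67}{56}x_2^{2} - \tfrac{201}{56}x_2.
  reduce S modulo (h_1, h_2):
  remainder \tfrac{67}{56}x_2^{2} - \tfrac{201}{56}x_2 ≠ 0; add k_3 = \tfrac{67}{56}x_2^{2} - \tfrac{201}{56}x_2 to the basis.

S(h_1,k_3): lcm = x_1x_2^{2}x_3. S = -x_1x_2x_3 + \tfrac{5}{8}x_2^{3} - \tfrac{15}{8}x_2^{2} + \tfrac{3}{10}x_2x_3^{2} - \tfrac{3}{10}x_2.
  reduce S modulo (h_1, h_2, k_3):
  remainder -4x_1x_3 + \tfrac{3}{10}x_2x_3^{2} - \tfrac{3}{10}x_2 + \tfrac{3}{10}x_3^{2} - \tfrac{3}{10} ≠ 0; add k_4 = -4x_1x_3 + \tfrac{3}{10}x_2x_3^{2} - \tfrac{3}{10}x_2 + \tfrac{3}{10}x_3^{2} - \tfrac{3}{10} to the basis.

The other S-polynomials (S(h_2,k_3), S(h_1,k_4), S(h_2,k_4), S(k_3,k_4)) all reduce to 0 modulo the current basis, so we have a Gröbner basis.
Inter-reduce: drop elements whose leading term is divisible by another's, tail-reduce, and make monic.
Reduced Gröbner basis: {x_1x_3 - \tfrac{3}{40}x_2x_3^{2} + \tfrac{3}{40}x_2 - \tfrac{3}{40}x_3^{2} + \tfrac{3}{40}, x_2^{2} - 3x_2}.

These coincide, so the ideals are equal.
The choice of monomial ordering does not affect the verdict — as long as both bases are computed under the same ordering, their equality decides ideal equality.

Yes, the ideals are equal.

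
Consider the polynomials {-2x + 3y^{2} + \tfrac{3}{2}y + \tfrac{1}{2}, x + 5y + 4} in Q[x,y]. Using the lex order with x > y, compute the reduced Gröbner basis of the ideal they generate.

G = {x + 5y + 4, y^{2} + \tfrac{23}{6}y + \tfrac{17}{6}}

f_1 = -2x + 3y^{2} + \tfrac{3}{2}y + \tfrac{1}{2}, LT = x.
f_2 = x + 5y + 4, LT = x.

S(f_1,f_2): lcm = x. S = -\tfrac{3}{2}y^{2} - \tfrac{23}{4}y - \tfrac{17}{4}.
  leading term y^{2}: no divisor's leading term divides it; move -\tfrac{3}{2}y^{2} to the remainder.
  leading term y: no divisor's leading term divides it; move -\tfrac{23}{4}y to the remainder.
  leading term 1: no divisor's leading term divides it; move -\tfrac{17}{4} to the remainder.
  remainder -\tfrac{3}{2}y^{2} - \tfrac{23}{4}y - \tfrac{17}{4} ≠ 0; add g_3 = -\tfrac{3}{2}y^{2} - \tfrac{23}{4}y - \tfrac{17}{4} to the basis.

The other S-polynomials (S(f_1,g_3), S(f_2,g_3)) all reduce to 0 modulo the current basis, so we have a Gröbner basis.
Inter-reduce: drop elements whose leading term is divisible by another's, tail-reduce, and make monic.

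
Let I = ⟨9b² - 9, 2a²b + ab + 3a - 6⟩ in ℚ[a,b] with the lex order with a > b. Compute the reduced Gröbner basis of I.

G = {a² + 3/2ab + ½a - 3b, b² - 1}

This is the nonlinear analogue of row-reducing a linear system.

f_1 = 9b² - 9, LT = b².
f_2 = 2a²b + ab + 3a - 6, LT = a²b.

S(f_1,f_2): lcm = a²b². S = -a² - ½ab² - 3/2ab + 3b.
  leading term a²: no divisor's leading term divides it; move -a² to the remainder.
  leading term ab²: subtract (-1/18a)·f_1 from -½ab² - 3/2ab + 3b → -3/2ab - ½a + 3b
  leading term ab: no divisor's leading term divides it; move -3/2ab to the remainder.
  leading term a: no divisor's leading term divides it; move -½a to the remainder.
  leading term b: no divisor's leading term divides it; move 3b to the remainder.
  remainder -a² - 3/2ab - ½a + 3b ≠ 0; add g_3 = -a² - 3/2ab - ½a + 3b to the basis.

S(f_1,g_3): leading monomials are coprime, so the S-polynomial reduces to 0 (Buchberger's first criterion).
S(f_2,g_3): lcm = a²b. S = -3/2ab² + 3/2a + 3b² - 3.
  leading term ab²: subtract (-⅙a)·f_1 from -3/2ab² + 3/2a + 3b² - 3 → 3b² - 3
  leading term b²: subtract (⅓)·f_1 from 3b² - 3 → 0
  remainder 0.

Every S-polynomial of the final basis reduces to 0, so we have a Gröbner basis.
Inter-reduce: drop elements whose leading term is divisible by another's, tail-reduce, and make monic.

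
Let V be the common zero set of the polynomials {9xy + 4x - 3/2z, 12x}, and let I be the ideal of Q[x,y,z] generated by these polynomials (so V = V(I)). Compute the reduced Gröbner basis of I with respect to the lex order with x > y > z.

G = {x, z}

The reduced Gröbner basis is the canonical form of the ideal for this ordering.

f_1 = 9xy + 4x - 3/2z, LT = xy.
f_2 = 12x, LT = x.

S(f_1,f_2): lcm = xy. S = 4/9x - 1/6z.
  leading term x: subtract (1/27)·f_2 from 4/9x - 1/6z → -1/6z
  leading term z: no divisor's leading term divides it; move -1/6z to the remainder.
  remainder -1/6z ≠ 0; add g_3 = -1/6z to the basis.

The other S-polynomials (S(f_1,g_3), S(f_2,g_3)) all reduce to 0 modulo the current basis, so we have a Gröbner basis.
Inter-reduce: drop elements whose leading term is divisible by another's, tail-reduce, and make monic.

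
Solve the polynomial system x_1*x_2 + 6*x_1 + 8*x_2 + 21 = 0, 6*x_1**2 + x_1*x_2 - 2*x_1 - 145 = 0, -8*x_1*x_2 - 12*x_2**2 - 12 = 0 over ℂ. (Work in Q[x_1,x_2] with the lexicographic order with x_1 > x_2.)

{(-5, 3)}

Compute a lex Gröbner basis by Buchberger's algorithm.
f_1 = x_1*x_2 + 6*x_1 + 8*x_2 + 21, LT = x_1*x_2.
f_2 = 6*x_1**2 + x_1*x_2 - 2*x_1 - 145, LT = x_1**2.
f_3 = -8*x_1*x_2 - 12*x_2**2 - 12, LT = x_1*x_2.

S(f_1,f_2): lcm = x_1**2*x_2. S = 6*x_1**2 - 1/6*x_1*x_2**2 + 25/3*x_1*x_2 + 21*x_1 + 145/6*x_2.
  leading term x_1**2: subtract (1)·f_2 from 6*x_1**2 - 1/6*x_1*x_2**2 + 25/3*x_1*x_2 + 21*x_1 + 145/6*x_2 → -1/6*x_1*x_2**2 + 22/3*x_1*x_2 + 23*x_1 + 145/6*x_2 + 145
  leading term x_1*x_2**2: subtract (-1/6*x_2)·f_1 from -1/6*x_1*x_2**2 + 22/3*x_1*x_2 + 23*x_1 + 145/6*x_2 + 145 → 25/3*x_1*x_2 + 23*x_1 + 4/3*x_2**2 + 83/3*x_2 + 145
  leading term x_1*x_2: subtract (25/3)·f_1 from 25/3*x_1*x_2 + 23*x_1 + 4/3*x_2**2 + 83/3*x_2 + 145 → -27*x_1 + 4/3*x_2**2 - 39*x_2 - 30
  leading term x_1: no divisor's leading term divides it; move -27*x_1 to the remainder.
  leading term x_2**2: no divisor's leading term divides it; move 4/3*x_2**2 to the remainder.
  leading term x_2: no divisor's leading term divides it; move -39*x_2 to the remainder.
  leading term 1: no divisor's leading term divides it; move -30 to the remainder.
  remainder -27*x_1 + 4/3*x_2**2 - 39*x_2 - 30 ≠ 0; add h_4 = -27*x_1 + 4/3*x_2**2 - 39*x_2 - 30 to the basis.

S(f_1,f_3): lcm = x_1*x_2. S = 6*x_1 - 3/2*x_2**2 + 8*x_2 + 39/2.
  leading term x_1: subtract (-2/9)·h_4 from 6*x_1 - 3/2*x_2**2 + 8*x_2 + 39/2 → -65/54*x_2**2 - 2/3*x_2 + 77/6
  leading term x_2**2: no divisor's leading term divides it; move -65/54*x_2**2 to the remainder.
  leading term x_2: no divisor's leading term divides it; move -2/3*x_2 to the remainder.
  leading term 1: no divisor's leading term divides it; move 77/6 to the remainder.
  remainder -65/54*x_2**2 - 2/3*x_2 + 77/6 ≠ 0; add h_5 = -65/54*x_2**2 - 2/3*x_2 + 77/6 to the basis.

S(f_2,f_3): lcm = x_1**2*x_2. S = -4/3*x_1*x_2**2 - 1/3*x_1*x_2 - 3/2*x_1 - 145/6*x_2.
  leading term x_1*x_2**2: subtract (-4/3*x_2)·f_1 from -4/3*x_1*x_2**2 - 1/3*x_1*x_2 - 3/2*x_1 - 145/6*x_2 → 23/3*x_1*x_2 - 3/2*x_1 + 32/3*x_2**2 + 23/6*x_2
  leading term x_1*x_2: subtract (23/3)·f_1 from 23/3*x_1*x_2 - 3/2*x_1 + 32/3*x_2**2 + 23/6*x_2 → -95/2*x_1 + 32/3*x_2**2 - 115/2*x_2 - 161
  leading term x_1: subtract (95/54)·h_4 from -95/2*x_1 + 32/3*x_2**2 - 115/2*x_2 - 161 → 674/81*x_2**2 + 100/9*x_2 - 974/9
  leading term x_2**2: subtract (-1348/195)·h_5 from 674/81*x_2**2 + 100/9*x_2 - 974/9 → 1268/195*x_2 - 1268/65
  leading term x_2: no divisor's leading term divides it; move 1268/195*x_2 to the remainder.
  leading term 1: no divisor's leading term divides it; move -1268/65 to the remainder.
  remainder 1268/195*x_2 - 1268/65 ≠ 0; add h_6 = 1268/195*x_2 - 1268/65 to the basis.

The other S-polynomials (S(f_1,h_4), S(f_2,h_4), S(f_3,h_4), S(f_1,h_5), S(f_2,h_5), S(f_3,h_5), S(h_4,h_5), S(f_1,h_6), S(f_2,h_6), S(f_3,h_6), S(h_4,h_6), S(h_5,h_6)) all reduce to 0 modulo the current basis, so we have a Gröbner basis.
Inter-reduce: drop elements whose leading term is divisible by another's, tail-reduce, and make monic.
Reduced Gröbner basis: {x_1 + 5, x_2 - 3}.

A lex Gröbner basis eliminates variables successively. Here x_2 - 3 depends only on x_2, with roots {3}; lifting each root through the earlier basis elements recovers the full solutions.
  x_2 = 3: the earlier basis element becomes x_1 + 5 = 0, giving x_1 = -5 — point (-5, 3).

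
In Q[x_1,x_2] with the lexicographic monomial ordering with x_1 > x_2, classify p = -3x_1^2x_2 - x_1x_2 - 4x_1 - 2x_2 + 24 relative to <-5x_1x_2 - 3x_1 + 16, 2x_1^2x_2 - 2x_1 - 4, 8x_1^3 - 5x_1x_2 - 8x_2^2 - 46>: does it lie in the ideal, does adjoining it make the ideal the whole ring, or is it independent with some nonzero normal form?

-3x_1^2x_2 - x_1x_2 - 4x_1 - 2x_2 + 24 lies in I (it reduces to 0).

First compute the reduced Gröbner basis of I by Buchberger's algorithm.
f_1 = -5x_1x_2 - 3x_1 + 16, LT = x_1x_2.
f_2 = 2x_1^2x_2 - 2x_1 - 4, LT = x_1^2x_2.
f_3 = 8x_1^3 - 5x_1x_2 - 8x_2^2 - 46, LT = x_1^3.

S(f_1,f_2): lcm = x_1^2x_2. S = 3/5x_1^2 - 11/5x_1 + 2.
  leading term x_1^2: no divisor's leading term divides it; move 3/5x_1^2 to the remainder.
  leading term x_1: no divisor's leading term divides it; move -11/5x_1 to the remainder.
  leading term 1: no divisor's leading term divides it; move 2 to the remainder.
  remainder 3/5x_1^2 - 11/5x_1 + 2 ≠ 0; add h_4 = 3/5x_1^2 - 11/5x_1 + 2 to the basis.

S(f_1,f_3): lcm = x_1^3x_2. S = 3/5x_1^3 - 16/5x_1^2 + 5/8x_1x_2^2 + x_2^3 + 23/4x_2.
  leading term x_1^3: subtract (3/40)·f_3 from 3/5x_1^3 - 16/5x_1^2 + 5/8x_1x_2^2 + x_2^3 + 23/4x_2 → -16/5x_1^2 + 5/8x_1x_2^2 + 3/8x_1x_2 + x_2^3 + 3/5x_2^2 + 23/4x_2 + 69/20
  leading term x_1^2: subtract (-16/3)·h_4 from -16/5x_1^2 + 5/8x_1x_2^2 + 3/8x_1x_2 + x_2^3 + 3/5x_2^2 + 23/4x_2 + 69/20 → 5/8x_1x_2^2 + 3/8x_1x_2 - 176/15x_1 + x_2^3 + 3/5x_2^2 + 23/4x_2 + 847/60
  leading term x_1x_2^2: subtract (-1/8x_2)·f_1 from 5/8x_1x_2^2 + 3/8x_1x_2 - 176/15x_1 + x_2^3 + 3/5x_2^2 + 23/4x_2 + 847/60 → -176/15x_1 + x_2^3 + 3/5x_2^2 + 31/4x_2 + 847/60
  leading term x_1: no divisor's leading term divides it; move -176/15x_1 to the remainder.
  leading term x_2^3: no divisor's leading term divides it; move x_2^3 to the remainder.
  leading term x_2^2: no divisor's leading term divides it; move 3/5x_2^2 to the remainder.
  leading term x_2: no divisor's leading term divides it; move 31/4x_2 to the remainder.
  leading term 1: no divisor's leading term divides it; move 847/60 to the remainder.
  remainder -176/15x_1 + x_2^3 + 3/5x_2^2 + 31/4x_2 + 847/60 ≠ 0; add h_5 = -176/15x_1 + x_2^3 + 3/5x_2^2 + 31/4x_2 + 847/60 to the basis.

S(f_2,f_3): lcm = x_1^3x_2. S = -x_1^2 + 5/8x_1x_2^2 - 2x_1 + x_2^3 + 23/4x_2.
  leading term x_1^2: subtract (-5/3)·h_4 from -x_1^2 + 5/8x_1x_2^2 - 2x_1 + x_2^3 + 23/4x_2 → 5/8x_1x_2^2 - 17/3x_1 + x_2^3 + 23/4x_2 + 10/3
  leading term x_1x_2^2: subtract (-1/8x_2)·f_1 from 5/8x_1x_2^2 - 17/3x_1 + x_2^3 + 23/4x_2 + 10/3 → -3/8x_1x_2 - 17/3x_1 + x_2^3 + 31/4x_2 + 10/3
  leading term x_1x_2: subtract (3/40)·f_1 from -3/8x_1x_2 - 17/3x_1 + x_2^3 + 31/4x_2 + 10/3 → -653/120x_1 + x_2^3 + 31/4x_2 + 32/15
  leading term x_1: subtract (653/1408)·h_5 from -653/120x_1 + x_2^3 + 31/4x_2 + 32/15 → 755/1408x_2^3 - 1959/7040x_2^2 + 23405/5632x_2 - 11299/2560
  leading term x_2^3: no divisor's leading term divides it; move 755/1408x_2^3 to the remainder.
  leading term x_2^2: no divisor's leading term divides it; move -1959/7040x_2^2 to the remainder.
  leading term x_2: no divisor's leading term divides it; move 23405/5632x_2 to the remainder.
  leading term 1: no divisor's leading term divides it; move -11299/2560 to the remainder.
  remainder 755/1408x_2^3 - 1959/7040x_2^2 + 23405/5632x_2 - 11299/2560 ≠ 0; add h_6 = 755/1408x_2^3 - 1959/7040x_2^2 + 23405/5632x_2 - 11299/2560 to the basis.

S(f_1,h_4): lcm = x_1^2x_2. S = 3/5x_1^2 + 11/3x_1x_2 - 16/5x_1 - 10/3x_2.
  leading term x_1^2: subtract (1)·h_4 from 3/5x_1^2 + 11/3x_1x_2 - 16/5x_1 - 10/3x_2 → 11/3x_1x_2 - x_1 - 10/3x_2 - 2
  leading term x_1x_2: subtract (-11/15)·f_1 from 11/3x_1x_2 - x_1 - 10/3x_2 - 2 → -16/5x_1 - 10/3x_2 + 146/15
  leading term x_1: subtract (3/11)·h_5 from -16/5x_1 - 10/3x_2 + 146/15 → -3/11x_2^3 - 9/55x_2^2 - 719/132x_2 + 353/60
  leading term x_2^3: subtract (-384/755)·h_6 from -3/11x_2^3 - 9/55x_2^2 - 719/132x_2 + 353/60 → -1152/3775x_2^2 - 10/3x_2 + 41206/11325
  leading term x_2^2: no divisor's leading term divides it; move -1152/3775x_2^2 to the remainder.
  leading term x_2: no divisor's leading term divides it; move -10/3x_2 to the remainder.
  leading term 1: no divisor's leading term divides it; move 41206/11325 to the remainder.
  remainder -1152/3775x_2^2 - 10/3x_2 + 41206/11325 ≠ 0; add h_7 = -1152/3775x_2^2 - 10/3x_2 + 41206/11325 to the basis.

S(f_3,h_5): lcm = x_1^3. S = 15/176x_1^2x_2^3 + 9/176x_1^2x_2^2 + 465/704x_1^2x_2 + 77/64x_1^2 - 5/8x_1x_2 - x_2^2 - 23/4.
  leading term x_1^2x_2^3: subtract (-3/176x_1x_2^2)·f_1 from 15/176x_1^2x_2^3 + 9/176x_1^2x_2^2 + 465/704x_1^2x_2 + 77/64x_1^2 - 5/8x_1x_2 - x_2^2 - 23/4 → 465/704x_1^2x_2 + 77/64x_1^2 + 3/11x_1x_2^2 - 5/8x_1x_2 - x_2^2 - 23/4
  leading term x_1^2x_2: subtract (-93/704x_1)·f_1 from 465/704x_1^2x_2 + 77/64x_1^2 + 3/11x_1x_2^2 - 5/8x_1x_2 - x_2^2 - 23/4 → 71/88x_1^2 + 3/11x_1x_2^2 - 5/8x_1x_2 + 93/44x_1 - x_2^2 - 23/4
  leading term x_1^2: subtract (355/264)·h_4 from 71/88x_1^2 + 3/11x_1x_2^2 - 5/8x_1x_2 + 93/44x_1 - x_2^2 - 23/4 → 3/11x_1x_2^2 - 5/8x_1x_2 + 1339/264x_1 - x_2^2 - 557/66
  leading term x_1x_2^2: subtract (-3/55x_2)·f_1 from 3/11x_1x_2^2 - 5/8x_1x_2 + 1339/264x_1 - x_2^2 - 557/66 → -347/440x_1x_2 + 1339/264x_1 - x_2^2 + 48/55x_2 - 557/66
  leading term x_1x_2: subtract (347/2200)·f_1 from -347/440x_1x_2 + 1339/264x_1 - x_2^2 + 48/55x_2 - 557/66 → 18299/3300x_1 - x_2^2 + 48/55x_2 - 18089/1650
  leading term x_1: subtract (-18299/38720)·h_5 from 18299/3300x_1 - x_2^2 + 48/55x_2 - 18089/1650 → 18299/38720x_2^3 - 138703/193600x_2^2 + 702437/154880x_2 - 302123/70400
  leading term x_2^3: subtract (36598/41525)·h_6 from 18299/38720x_2^3 - 138703/193600x_2^2 + 702437/154880x_2 - 302123/70400 → -97831/207625x_2^2 + 48/55x_2 - 7579/18875
  leading term x_2^2: subtract (97831/63360)·h_7 from -97831/207625x_2^2 + 48/55x_2 - 7579/18875 → 52009/8640x_2 - 52009/8640
  leading term x_2: no divisor's leading term divides it; move 52009/8640x_2 to the remainder.
  leading term 1: no divisor's leading term divides it; move -52009/8640 to the remainder.
  remainder 52009/8640x_2 - 52009/8640 ≠ 0; add h_8 = 52009/8640x_2 - 52009/8640 to the basis.

The other S-polynomials (S(f_2,h_4), S(f_3,h_4), S(f_1,h_5), S(f_2,h_5), S(h_4,h_5), S(f_1,h_6), S(f_2,h_6), S(f_3,h_6), S(h_4,h_6), S(h_5,h_6), S(f_1,h_7), S(f_2,h_7), S(f_3,h_7), S(h_4,h_7), S(h_5,h_7), S(h_6,h_7), S(f_1,h_8), S(f_2,h_8), S(f_3,h_8), S(h_4,h_8), S(h_5,h_8), S(h_6,h_8), S(h_7,h_8)) all reduce to 0 modulo the current basis, so we have a Gröbner basis.
Inter-reduce: drop elements whose leading term is divisible by another's, tail-reduce, and make monic.
Reduced Gröbner basis: {x_1 - 2, x_2 - 1}.
Label its elements g_1 = x_1 - 2, g_2 = x_2 - 1.

Reduce p = -3x_1^2x_2 - x_1x_2 - 4x_1 - 2x_2 + 24 modulo G:
  leading term x_1^2x_2: subtract (-3x_1x_2)·g_1 from -3x_1^2x_2 - x_1x_2 - 4x_1 - 2x_2 + 24 → -7x_1x_2 - 4x_1 - 2x_2 + 24
  leading term x_1x_2: subtract (-7x_2)·g_1 from -7x_1x_2 - 4x_1 - 2x_2 + 24 → -4x_1 - 16x_2 + 24
  leading term x_1: subtract (-4)·g_1 from -4x_1 - 16x_2 + 24 → -16x_2 + 16
  leading term x_2: subtract (-16)·g_2 from -16x_2 + 16 → 0
  normal form = 0.
Since the normal form is 0, p ∈ I.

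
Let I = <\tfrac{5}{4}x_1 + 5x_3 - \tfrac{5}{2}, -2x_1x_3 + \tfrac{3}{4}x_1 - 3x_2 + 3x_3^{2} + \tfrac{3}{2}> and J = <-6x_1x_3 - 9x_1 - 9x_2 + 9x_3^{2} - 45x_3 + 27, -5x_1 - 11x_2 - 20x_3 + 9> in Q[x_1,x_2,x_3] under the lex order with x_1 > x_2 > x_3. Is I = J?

No, the ideals differ.

For a fixed monomial order, each ideal has a unique reduced Gröbner basis; comparing bases decides equality.
Buchberger on the first generating set:
f_1 = \tfrac{5}{4}x_1 + 5x_3 - \tfrac{5}{2}, LT = x_1.
f_2 = -2x_1x_3 + \tfrac{3}{4}x_1 - 3x_2 + 3x_3^{2} + \tfrac{3}{2}, LT = x_1x_3.

S(f_1,f_2): lcm = x_1x_3. S = \tfrac{3}{8}x_1 - \tfrac{3}{2}x_2 + \tfrac{11}{2}x_3^{2} - 2x_3 + \tfrac{3}{4}.
  leading term x_1: subtract (\tfrac{3}{10})·f_1 from \tfrac{3}{8}x_1 - \tfrac{3}{2}x_2 + \tfrac{11}{2}x_3^{2} - 2x_3 + \tfrac{3}{4} → -\tfrac{3}{2}x_2 + \tfrac{11}{2}x_3^{2} - \tfrac{7}{2}x_3 + \tfrac{3}{2}
  leading term x_2: no divisor's leading term divides it; move -\tfrac{3}{2}x_2 to the remainder.
  leading term x_3^{2}: no divisor's leading term divides it; move \tfrac{11}{2}x_3^{2} to the remainder.
  leading term x_3: no divisor's leading term divides it; move -\tfrac{7}{2}x_3 to the remainder.
  leading term 1: no divisor's leading term divides it; move \tfrac{3}{2} to the remainder.
  remainder -\tfrac{3}{2}x_2 + \tfrac{11}{2}x_3^{2} - \tfrac{7}{2}x_3 + \tfrac{3}{2} ≠ 0; add g_3 = -\tfrac{3}{2}x_2 + \tfrac{11}{2}x_3^{2} - \tfrac{7}{2}x_3 + \tfrac{3}{2} to the basis.

S(f_1,g_3): leading monomials are coprime, so the S-polynomial reduces to 0 (Buchberger's first criterion).
S(f_2,g_3): leading monomials are coprime, so the S-polynomial reduces to 0 (Buchberger's first criterion).
Every S-polynomial of the final basis reduces to 0, so we have a Gröbner basis.
Inter-reduce: drop elements whose leading term is divisible by another's, tail-reduce, and make monic.
Reduced Gröbner basis: {x_1 + 4x_3 - 2, x_2 - \tfrac{11}{3}x_3^{2} + \tfrac{7}{3}x_3 - 1}.

Buchberger on the second generating set:
h_1 = -6x_1x_3 - 9x_1 - 9x_2 + 9x_3^{2} - 45x_3 + 27, LT = x_1x_3.
h_2 = -5x_1 - 11x_2 - 20x_3 + 9, LT = x_1.

S(h_1,h_2): lcm = x_1x_3. S = \tfrac{3}{2}x_1 - \tfrac{11}{5}x_2x_3 + \tfrac{3}{2}x_2 - \tfrac{11}{2}x_3^{2} + \tfrac{93}{10}x_3 - \tfrac{9}{2}.
  leading term x_1: subtract (-\tfrac{3}{10})·h_2 from \tfrac{3}{2}x_1 - \tfrac{11}{5}x_2x_3 + \tfrac{3}{2}x_2 - \tfrac{11}{2}x_3^{2} + \tfrac{93}{10}x_3 - \tfrac{9}{2} → -\tfrac{11}{5}x_2x_3 - \tfrac{9}{5}x_2 - \tfrac{11}{2}x_3^{2} + \tfrac{33}{10}x_3 - \tfrac{9}{5}
  leading term x_2x_3: no divisor's leading term divides it; move -\tfrac{11}{5}x_2x_3 to the remainder.
  leading term x_2: no divisor's leading term divides it; move -\tfrac{9}{5}x_2 to the remainder.
  leading term x_3^{2}: no divisor's leading term divides it; move -\tfrac{11}{2}x_3^{2} to the remainder.
  leading term x_3: no divisor's leading term divides it; move \tfrac{33}{10}x_3 to the remainder.
  leading term 1: no divisor's leading term divides it; move -\tfrac{9}{5} to the remainder.
  remainder -\tfrac{11}{5}x_2x_3 - \tfrac{9}{5}x_2 - \tfrac{11}{2}x_3^{2} + \tfrac{33}{10}x_3 - \tfrac{9}{5} ≠ 0; add k_3 = -\tfrac{11}{5}x_2x_3 - \tfrac{9}{5}x_2 - \tfrac{11}{2}x_3^{2} + \tfrac{33}{10}x_3 - \tfrac{9}{5} to the basis.

S(h_1,k_3): lcm = x_1x_2x_3. S = \tfrac{15}{22}x_1x_2 - \tfrac{5}{2}x_1x_3^{2} + \tfrac{3}{2}x_1x_3 - \tfrac{9}{11}x_1 + \tfrac{3}{2}x_2^{2} - \tfrac{3}{2}x_2x_3^{2} + \tfrac{15}{2}x_2x_3 - \tfrac{9}{2}x_2.
  leading term x_1x_2: subtract (-\tfrac{3}{22}x_2)·h_2 from \tfrac{15}{22}x_1x_2 - \tfrac{5}{2}x_1x_3^{2} + \tfrac{3}{2}x_1x_3 - \tfrac{9}{11}x_1 + \tfrac{3}{2}x_2^{2} - \tfrac{3}{2}x_2x_3^{2} + \tfrac{15}{2}x_2x_3 - \tfrac{9}{2}x_2 → -\tfrac{5}{2}x_1x_3^{2} + \tfrac{3}{2}x_1x_3 - \tfrac{9}{11}x_1 - \tfrac{3}{2}x_2x_3^{2} + \tfrac{105}{22}x_2x_3 - \tfrac{36}{11}x_2
  leading term x_1x_3^{2}: subtract (\tfrac{5}{12}x_3)·h_1 from -\tfrac{5}{2}x_1x_3^{2} + \tfrac{3}{2}x_1x_3 - \tfrac{9}{11}x_1 - \tfrac{3}{2}x_2x_3^{2} + \tfrac{105}{22}x_2x_3 - \tfrac{36}{11}x_2 → \tfrac{21}{4}x_1x_3 - \tfrac{9}{11}x_1 - \tfrac{3}{2}x_2x_3^{2} + \tfrac{375}{44}x_2x_3 - \tfrac{36}{11}x_2 - \tfrac{15}{4}x_3^{3} + \tfrac{75}{4}x_3^{2} - \tfrac{45}{4}x_3
  leading term x_1x_3: subtract (-\tfrac{7}{8})·h_1 from \tfrac{21}{4}x_1x_3 - \tfrac{9}{11}x_1 - \tfrac{3}{2}x_2x_3^{2} + \tfrac{375}{44}x_2x_3 - \tfrac{36}{11}x_2 - \tfrac{15}{4}x_3^{3} + \tfrac{75}{4}x_3^{2} - \tfrac{45}{4}x_3 → -\tfrac{765}{88}x_1 - \tfrac{3}{2}x_2x_3^{2} + \tfrac{375}{44}x_2x_3 - \tfrac{981}{88}x_2 - \tfrac{15}{4}x_3^{3} + \tfrac{213}{8}x_3^{2} - \tfrac{405}{8}x_3 + \tfrac{189}{8}
  leading term x_1: subtract (\tfrac{153}{88})·h_2 from -\tfrac{765}{88}x_1 - \tfrac{3}{2}x_2x_3^{2} + \tfrac{375}{44}x_2x_3 - \tfrac{981}{88}x_2 - \tfrac{15}{4}x_3^{3} + \tfrac{213}{8}x_3^{2} - \tfrac{405}{8}x_3 + \tfrac{189}{8} → -\tfrac{3}{2}x_2x_3^{2} + \tfrac{375}{44}x_2x_3 + \tfrac{351}{44}x_2 - \tfrac{15}{4}x_3^{3} + \tfrac{213}{8}x_3^{2} - \tfrac{1395}{88}x_3 + \tfrac{351}{44}
  leading term x_2x_3^{2}: subtract (\tfrac{15}{22}x_3)·k_3 from -\tfrac{3}{2}x_2x_3^{2} + \tfrac{375}{44}x_2x_3 + \tfrac{351}{44}x_2 - \tfrac{15}{4}x_3^{3} + \tfrac{213}{8}x_3^{2} - \tfrac{1395}{88}x_3 + \tfrac{351}{44} → \tfrac{39}{4}x_2x_3 + \tfrac{351}{44}x_2 + \tfrac{195}{8}x_3^{2} - \tfrac{117}{8}x_3 + \tfrac{351}{44}
  leading term x_2x_3: subtract (-\tfrac{195}{44})·k_3 from \tfrac{39}{4}x_2x_3 + \tfrac{351}{44}x_2 + \tfrac{195}{8}x_3^{2} - \tfrac{117}{8}x_3 + \tfrac{351}{44} → 0
  remainder 0.

S(h_2,k_3): leading monomials are coprime, so the S-polynomial reduces to 0 (Buchberger's first criterion).
Every S-polynomial of the final basis reduces to 0, so we have a Gröbner basis.
Inter-reduce: drop elements whose leading term is divisible by another's, tail-reduce, and make monic.
Reduced Gröbner basis: {x_1 + \tfrac{11}{5}x_2 + 4x_3 - \tfrac{9}{5}, x_2x_3 + \tfrac{9}{11}x_2 + \tfrac{5}{2}x_3^{2} - \tfrac{3}{2}x_3 + \tfrac{9}{11}}.

These differ, so the ideals are not equal.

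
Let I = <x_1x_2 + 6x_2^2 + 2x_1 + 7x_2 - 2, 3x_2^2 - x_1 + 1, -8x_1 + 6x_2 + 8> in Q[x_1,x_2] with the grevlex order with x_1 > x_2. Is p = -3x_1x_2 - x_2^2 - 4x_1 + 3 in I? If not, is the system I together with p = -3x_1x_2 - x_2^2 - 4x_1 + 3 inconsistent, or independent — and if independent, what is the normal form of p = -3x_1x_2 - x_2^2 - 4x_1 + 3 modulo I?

First compute the reduced Gröbner basis of I by Buchberger's algorithm.
f_1 = x_1x_2 + 6x_2^2 + 2x_1 + 7x_2 - 2, LT = x_1x_2.
f_2 = 3x_2^2 - x_1 + 1, LT = x_2^2.
f_3 = -8x_1 + 6x_2 + 8, LT = x_1.

S(f_1,f_2): lcm = x_1x_2^2. S = 6x_2^3 + 1/3x_1^2 + 2x_1x_2 + 7x_2^2 - 1/3x_1 - 2x_2.
  reduce S modulo (f_1, f_2, f_3):
  remainder -179/4x_2 ≠ 0; add h_4 = -179/4x_2 to the basis.

The other S-polynomials (S(f_1,f_3), S(f_2,f_3), S(f_1,h_4), S(f_2,h_4), S(f_3,h_4)) all reduce to 0 modulo the current basis, so we have a Gröbner basis.
Inter-reduce: drop elements whose leading term is divisible by another's, tail-reduce, and make monic.
Reduced Gröbner basis: {x_1 - 1, x_2}.
Label its elements g_1 = x_1 - 1, g_2 = x_2.

Reduce p = -3x_1x_2 - x_2^2 - 4x_1 + 3 modulo G:
  leading term x_1x_2: subtract (-3x_2)·g_1 from -3x_1x_2 - x_2^2 - 4x_1 + 3 → -x_2^2 - 4x_1 - 3x_2 + 3
  leading term x_2^2: subtract (-x_2)·g_2 from -x_2^2 - 4x_1 - 3x_2 + 3 → -4x_1 - 3x_2 + 3
  leading term x_1: subtract (-4)·g_1 from -4x_1 - 3x_2 + 3 → -3x_2 - 1
  leading term x_2: subtract (-3)·g_2 from -3x_2 - 1 → -1
  leading term 1: no divisor's leading term divides it; move -1 to the remainder.
  normal form = -1.
The normal form is nonzero, so p ∉ I. Since p minus its normal form lies in I, I + (p) = I + (r) where r = -1; decide whether this ideal is the whole ring.
Here r = -1 is a nonzero constant, hence a unit: 1 ∈ I + (p), the Gröbner basis of I + (p) is {1}, and the enlarged system has no common solution — adjoining p is inconsistent.

The remainder on division by a Gröbner basis is unique — it is the normal form.

Adjoining -3x_1x_2 - x_2^2 - 4x_1 + 3 makes the ideal the whole ring: the system is inconsistent.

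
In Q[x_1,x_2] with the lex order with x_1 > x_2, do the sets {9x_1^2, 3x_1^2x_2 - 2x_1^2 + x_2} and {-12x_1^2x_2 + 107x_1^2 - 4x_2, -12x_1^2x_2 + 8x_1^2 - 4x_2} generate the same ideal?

Equality of ideals is decidable: compute both reduced Gröbner bases (unique for the ordering) and check whether they agree.
Buchberger on the first generating set:
f_1 = 9x_1^2, LT = x_1^2.
f_2 = 3x_1^2x_2 - 2x_1^2 + x_2, LT = x_1^2x_2.

S(f_1,f_2): lcm = x_1^2x_2. S = 2/3x_1^2 - 1/3x_2.
  leading term x_1^2: subtract (2/27)·f_1 from 2/3x_1^2 - 1/3x_2 → -1/3x_2
  leading term x_2: no divisor's leading term divides it; move -1/3x_2 to the remainder.
  remainder -1/3x_2 ≠ 0; add g_3 = -1/3x_2 to the basis.

The other S-polynomials (S(f_1,g_3), S(f_2,g_3)) all reduce to 0 modulo the current basis, so we have a Gröbner basis.
Inter-reduce: drop elements whose leading term is divisible by another's, tail-reduce, and make monic.
Reduced Gröbner basis: {x_1^2, x_2}.

Buchberger on the second generating set:
h_1 = -12x_1^2x_2 + 107x_1^2 - 4x_2, LT = x_1^2x_2.
h_2 = -12x_1^2x_2 + 8x_1^2 - 4x_2, LT = x_1^2x_2.

S(h_1,h_2): lcm = x_1^2x_2. S = -33/4x_1^2.
  leading term x_1^2: no divisor's leading term divides it; move -33/4x_1^2 to the remainder.
  remainder -33/4x_1^2 ≠ 0; add k_3 = -33/4x_1^2 to the basis.

S(h_1,k_3): lcm = x_1^2x_2. S = -107/12x_1^2 + 1/3x_2.
  leading term x_1^2: subtract (107/99)·k_3 from -107/12x_1^2 + 1/3x_2 → 1/3x_2
  leading term x_2: no divisor's leading term divides it; move 1/3x_2 to the remainder.
  remainder 1/3x_2 ≠ 0; add k_4 = 1/3x_2 to the basis.

The other S-polynomials (S(h_2,k_3), S(h_1,k_4), S(h_2,k_4), S(k_3,k_4)) all reduce to 0 modulo the current basis, so we have a Gröbner basis.
Inter-reduce: drop elements whose leading term is divisible by another's, tail-reduce, and make monic.
Reduced Gröbner basis: {x_1^2, x_2}.

Same reduced basis, so the two generating sets span the same ideal.

Yes, the ideals are equal.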